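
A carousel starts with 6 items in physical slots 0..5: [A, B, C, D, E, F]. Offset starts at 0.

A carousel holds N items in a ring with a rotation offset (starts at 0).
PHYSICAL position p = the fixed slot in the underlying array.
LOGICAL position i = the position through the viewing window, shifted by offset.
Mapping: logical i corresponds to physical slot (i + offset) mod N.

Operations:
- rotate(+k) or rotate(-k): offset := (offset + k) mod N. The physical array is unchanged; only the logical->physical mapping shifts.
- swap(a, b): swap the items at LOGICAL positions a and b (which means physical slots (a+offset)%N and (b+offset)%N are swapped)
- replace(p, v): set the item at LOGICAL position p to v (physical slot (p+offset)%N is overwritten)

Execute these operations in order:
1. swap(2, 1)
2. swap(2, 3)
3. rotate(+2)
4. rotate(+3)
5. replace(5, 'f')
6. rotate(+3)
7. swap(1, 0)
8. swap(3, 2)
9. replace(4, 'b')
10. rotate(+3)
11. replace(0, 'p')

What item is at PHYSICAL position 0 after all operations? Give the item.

Answer: b

Derivation:
After op 1 (swap(2, 1)): offset=0, physical=[A,C,B,D,E,F], logical=[A,C,B,D,E,F]
After op 2 (swap(2, 3)): offset=0, physical=[A,C,D,B,E,F], logical=[A,C,D,B,E,F]
After op 3 (rotate(+2)): offset=2, physical=[A,C,D,B,E,F], logical=[D,B,E,F,A,C]
After op 4 (rotate(+3)): offset=5, physical=[A,C,D,B,E,F], logical=[F,A,C,D,B,E]
After op 5 (replace(5, 'f')): offset=5, physical=[A,C,D,B,f,F], logical=[F,A,C,D,B,f]
After op 6 (rotate(+3)): offset=2, physical=[A,C,D,B,f,F], logical=[D,B,f,F,A,C]
After op 7 (swap(1, 0)): offset=2, physical=[A,C,B,D,f,F], logical=[B,D,f,F,A,C]
After op 8 (swap(3, 2)): offset=2, physical=[A,C,B,D,F,f], logical=[B,D,F,f,A,C]
After op 9 (replace(4, 'b')): offset=2, physical=[b,C,B,D,F,f], logical=[B,D,F,f,b,C]
After op 10 (rotate(+3)): offset=5, physical=[b,C,B,D,F,f], logical=[f,b,C,B,D,F]
After op 11 (replace(0, 'p')): offset=5, physical=[b,C,B,D,F,p], logical=[p,b,C,B,D,F]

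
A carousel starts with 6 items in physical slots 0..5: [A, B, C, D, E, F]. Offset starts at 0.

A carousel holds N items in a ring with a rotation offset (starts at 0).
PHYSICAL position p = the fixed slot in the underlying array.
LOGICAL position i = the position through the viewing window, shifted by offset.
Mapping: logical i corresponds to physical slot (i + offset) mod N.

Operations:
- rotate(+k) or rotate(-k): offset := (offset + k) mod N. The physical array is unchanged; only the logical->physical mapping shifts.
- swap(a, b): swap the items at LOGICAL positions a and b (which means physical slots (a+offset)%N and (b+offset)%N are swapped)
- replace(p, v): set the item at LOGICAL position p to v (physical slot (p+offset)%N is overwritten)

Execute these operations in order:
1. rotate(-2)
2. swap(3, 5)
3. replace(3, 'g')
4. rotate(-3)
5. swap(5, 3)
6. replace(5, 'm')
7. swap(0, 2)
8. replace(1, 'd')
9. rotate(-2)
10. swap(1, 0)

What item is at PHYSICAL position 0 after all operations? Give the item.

After op 1 (rotate(-2)): offset=4, physical=[A,B,C,D,E,F], logical=[E,F,A,B,C,D]
After op 2 (swap(3, 5)): offset=4, physical=[A,D,C,B,E,F], logical=[E,F,A,D,C,B]
After op 3 (replace(3, 'g')): offset=4, physical=[A,g,C,B,E,F], logical=[E,F,A,g,C,B]
After op 4 (rotate(-3)): offset=1, physical=[A,g,C,B,E,F], logical=[g,C,B,E,F,A]
After op 5 (swap(5, 3)): offset=1, physical=[E,g,C,B,A,F], logical=[g,C,B,A,F,E]
After op 6 (replace(5, 'm')): offset=1, physical=[m,g,C,B,A,F], logical=[g,C,B,A,F,m]
After op 7 (swap(0, 2)): offset=1, physical=[m,B,C,g,A,F], logical=[B,C,g,A,F,m]
After op 8 (replace(1, 'd')): offset=1, physical=[m,B,d,g,A,F], logical=[B,d,g,A,F,m]
After op 9 (rotate(-2)): offset=5, physical=[m,B,d,g,A,F], logical=[F,m,B,d,g,A]
After op 10 (swap(1, 0)): offset=5, physical=[F,B,d,g,A,m], logical=[m,F,B,d,g,A]

Answer: F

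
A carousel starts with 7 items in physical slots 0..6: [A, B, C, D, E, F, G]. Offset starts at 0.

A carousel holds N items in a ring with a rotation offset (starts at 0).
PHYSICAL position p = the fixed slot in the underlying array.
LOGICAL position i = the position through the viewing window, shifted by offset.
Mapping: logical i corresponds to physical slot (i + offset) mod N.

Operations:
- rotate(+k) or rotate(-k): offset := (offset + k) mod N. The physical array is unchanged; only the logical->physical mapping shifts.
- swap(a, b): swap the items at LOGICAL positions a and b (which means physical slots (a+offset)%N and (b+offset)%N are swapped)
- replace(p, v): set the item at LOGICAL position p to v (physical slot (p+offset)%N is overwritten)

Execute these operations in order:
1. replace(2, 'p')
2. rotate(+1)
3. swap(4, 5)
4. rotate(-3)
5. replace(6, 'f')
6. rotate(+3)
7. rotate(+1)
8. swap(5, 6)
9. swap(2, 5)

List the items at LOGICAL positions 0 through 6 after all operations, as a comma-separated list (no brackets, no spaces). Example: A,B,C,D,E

Answer: p,D,B,G,F,f,A

Derivation:
After op 1 (replace(2, 'p')): offset=0, physical=[A,B,p,D,E,F,G], logical=[A,B,p,D,E,F,G]
After op 2 (rotate(+1)): offset=1, physical=[A,B,p,D,E,F,G], logical=[B,p,D,E,F,G,A]
After op 3 (swap(4, 5)): offset=1, physical=[A,B,p,D,E,G,F], logical=[B,p,D,E,G,F,A]
After op 4 (rotate(-3)): offset=5, physical=[A,B,p,D,E,G,F], logical=[G,F,A,B,p,D,E]
After op 5 (replace(6, 'f')): offset=5, physical=[A,B,p,D,f,G,F], logical=[G,F,A,B,p,D,f]
After op 6 (rotate(+3)): offset=1, physical=[A,B,p,D,f,G,F], logical=[B,p,D,f,G,F,A]
After op 7 (rotate(+1)): offset=2, physical=[A,B,p,D,f,G,F], logical=[p,D,f,G,F,A,B]
After op 8 (swap(5, 6)): offset=2, physical=[B,A,p,D,f,G,F], logical=[p,D,f,G,F,B,A]
After op 9 (swap(2, 5)): offset=2, physical=[f,A,p,D,B,G,F], logical=[p,D,B,G,F,f,A]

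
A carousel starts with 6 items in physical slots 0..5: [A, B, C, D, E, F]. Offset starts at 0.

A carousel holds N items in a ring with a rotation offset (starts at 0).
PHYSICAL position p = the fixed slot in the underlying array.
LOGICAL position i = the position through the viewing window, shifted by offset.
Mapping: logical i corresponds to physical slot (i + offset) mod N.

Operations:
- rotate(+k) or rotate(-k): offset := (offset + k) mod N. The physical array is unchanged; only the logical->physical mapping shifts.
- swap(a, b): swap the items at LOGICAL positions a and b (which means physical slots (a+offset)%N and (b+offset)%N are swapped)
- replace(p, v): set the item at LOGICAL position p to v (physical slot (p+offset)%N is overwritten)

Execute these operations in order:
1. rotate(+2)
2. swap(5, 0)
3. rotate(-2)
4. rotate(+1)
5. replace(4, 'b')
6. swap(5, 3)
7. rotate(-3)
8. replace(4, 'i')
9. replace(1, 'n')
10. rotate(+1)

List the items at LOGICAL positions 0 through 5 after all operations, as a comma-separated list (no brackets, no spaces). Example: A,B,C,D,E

Answer: n,E,C,i,D,A

Derivation:
After op 1 (rotate(+2)): offset=2, physical=[A,B,C,D,E,F], logical=[C,D,E,F,A,B]
After op 2 (swap(5, 0)): offset=2, physical=[A,C,B,D,E,F], logical=[B,D,E,F,A,C]
After op 3 (rotate(-2)): offset=0, physical=[A,C,B,D,E,F], logical=[A,C,B,D,E,F]
After op 4 (rotate(+1)): offset=1, physical=[A,C,B,D,E,F], logical=[C,B,D,E,F,A]
After op 5 (replace(4, 'b')): offset=1, physical=[A,C,B,D,E,b], logical=[C,B,D,E,b,A]
After op 6 (swap(5, 3)): offset=1, physical=[E,C,B,D,A,b], logical=[C,B,D,A,b,E]
After op 7 (rotate(-3)): offset=4, physical=[E,C,B,D,A,b], logical=[A,b,E,C,B,D]
After op 8 (replace(4, 'i')): offset=4, physical=[E,C,i,D,A,b], logical=[A,b,E,C,i,D]
After op 9 (replace(1, 'n')): offset=4, physical=[E,C,i,D,A,n], logical=[A,n,E,C,i,D]
After op 10 (rotate(+1)): offset=5, physical=[E,C,i,D,A,n], logical=[n,E,C,i,D,A]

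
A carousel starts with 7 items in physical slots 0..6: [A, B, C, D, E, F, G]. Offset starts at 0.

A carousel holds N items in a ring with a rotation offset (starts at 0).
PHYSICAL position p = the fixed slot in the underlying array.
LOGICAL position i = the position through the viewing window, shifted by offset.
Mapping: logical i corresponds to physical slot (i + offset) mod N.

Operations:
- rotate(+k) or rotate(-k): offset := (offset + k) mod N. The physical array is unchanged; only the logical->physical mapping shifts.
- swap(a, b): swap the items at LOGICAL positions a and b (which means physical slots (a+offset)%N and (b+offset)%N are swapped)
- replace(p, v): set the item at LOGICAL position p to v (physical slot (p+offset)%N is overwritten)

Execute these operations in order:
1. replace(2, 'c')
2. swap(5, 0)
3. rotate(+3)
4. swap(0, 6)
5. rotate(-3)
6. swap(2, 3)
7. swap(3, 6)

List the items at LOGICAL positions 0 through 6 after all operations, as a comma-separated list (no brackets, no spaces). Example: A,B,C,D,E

Answer: F,B,c,G,E,A,D

Derivation:
After op 1 (replace(2, 'c')): offset=0, physical=[A,B,c,D,E,F,G], logical=[A,B,c,D,E,F,G]
After op 2 (swap(5, 0)): offset=0, physical=[F,B,c,D,E,A,G], logical=[F,B,c,D,E,A,G]
After op 3 (rotate(+3)): offset=3, physical=[F,B,c,D,E,A,G], logical=[D,E,A,G,F,B,c]
After op 4 (swap(0, 6)): offset=3, physical=[F,B,D,c,E,A,G], logical=[c,E,A,G,F,B,D]
After op 5 (rotate(-3)): offset=0, physical=[F,B,D,c,E,A,G], logical=[F,B,D,c,E,A,G]
After op 6 (swap(2, 3)): offset=0, physical=[F,B,c,D,E,A,G], logical=[F,B,c,D,E,A,G]
After op 7 (swap(3, 6)): offset=0, physical=[F,B,c,G,E,A,D], logical=[F,B,c,G,E,A,D]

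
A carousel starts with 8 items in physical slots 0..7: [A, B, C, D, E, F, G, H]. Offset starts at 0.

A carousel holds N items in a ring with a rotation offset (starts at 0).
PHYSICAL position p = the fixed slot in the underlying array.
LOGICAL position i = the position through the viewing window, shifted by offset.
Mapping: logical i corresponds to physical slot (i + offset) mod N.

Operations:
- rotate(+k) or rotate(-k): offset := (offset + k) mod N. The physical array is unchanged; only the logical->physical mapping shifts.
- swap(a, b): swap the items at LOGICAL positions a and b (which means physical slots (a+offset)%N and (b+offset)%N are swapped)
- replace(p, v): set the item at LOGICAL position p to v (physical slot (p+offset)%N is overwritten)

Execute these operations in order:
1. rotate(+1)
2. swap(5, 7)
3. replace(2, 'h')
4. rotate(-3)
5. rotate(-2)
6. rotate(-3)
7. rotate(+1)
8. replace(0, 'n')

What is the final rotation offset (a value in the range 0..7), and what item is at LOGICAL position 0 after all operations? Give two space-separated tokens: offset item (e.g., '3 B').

After op 1 (rotate(+1)): offset=1, physical=[A,B,C,D,E,F,G,H], logical=[B,C,D,E,F,G,H,A]
After op 2 (swap(5, 7)): offset=1, physical=[G,B,C,D,E,F,A,H], logical=[B,C,D,E,F,A,H,G]
After op 3 (replace(2, 'h')): offset=1, physical=[G,B,C,h,E,F,A,H], logical=[B,C,h,E,F,A,H,G]
After op 4 (rotate(-3)): offset=6, physical=[G,B,C,h,E,F,A,H], logical=[A,H,G,B,C,h,E,F]
After op 5 (rotate(-2)): offset=4, physical=[G,B,C,h,E,F,A,H], logical=[E,F,A,H,G,B,C,h]
After op 6 (rotate(-3)): offset=1, physical=[G,B,C,h,E,F,A,H], logical=[B,C,h,E,F,A,H,G]
After op 7 (rotate(+1)): offset=2, physical=[G,B,C,h,E,F,A,H], logical=[C,h,E,F,A,H,G,B]
After op 8 (replace(0, 'n')): offset=2, physical=[G,B,n,h,E,F,A,H], logical=[n,h,E,F,A,H,G,B]

Answer: 2 n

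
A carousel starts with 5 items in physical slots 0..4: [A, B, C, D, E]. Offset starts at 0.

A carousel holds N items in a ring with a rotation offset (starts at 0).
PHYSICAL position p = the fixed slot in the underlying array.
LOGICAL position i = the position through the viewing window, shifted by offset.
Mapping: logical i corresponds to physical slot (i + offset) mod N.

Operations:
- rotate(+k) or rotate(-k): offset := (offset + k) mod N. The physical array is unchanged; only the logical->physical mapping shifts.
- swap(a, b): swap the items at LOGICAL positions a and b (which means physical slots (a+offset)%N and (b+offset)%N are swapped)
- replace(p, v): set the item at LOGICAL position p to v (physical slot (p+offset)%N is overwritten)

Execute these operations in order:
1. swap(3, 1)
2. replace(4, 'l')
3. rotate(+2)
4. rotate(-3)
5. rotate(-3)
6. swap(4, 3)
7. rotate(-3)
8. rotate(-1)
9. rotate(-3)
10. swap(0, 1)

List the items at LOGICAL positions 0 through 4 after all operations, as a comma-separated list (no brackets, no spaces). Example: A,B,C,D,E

Answer: l,A,D,C,B

Derivation:
After op 1 (swap(3, 1)): offset=0, physical=[A,D,C,B,E], logical=[A,D,C,B,E]
After op 2 (replace(4, 'l')): offset=0, physical=[A,D,C,B,l], logical=[A,D,C,B,l]
After op 3 (rotate(+2)): offset=2, physical=[A,D,C,B,l], logical=[C,B,l,A,D]
After op 4 (rotate(-3)): offset=4, physical=[A,D,C,B,l], logical=[l,A,D,C,B]
After op 5 (rotate(-3)): offset=1, physical=[A,D,C,B,l], logical=[D,C,B,l,A]
After op 6 (swap(4, 3)): offset=1, physical=[l,D,C,B,A], logical=[D,C,B,A,l]
After op 7 (rotate(-3)): offset=3, physical=[l,D,C,B,A], logical=[B,A,l,D,C]
After op 8 (rotate(-1)): offset=2, physical=[l,D,C,B,A], logical=[C,B,A,l,D]
After op 9 (rotate(-3)): offset=4, physical=[l,D,C,B,A], logical=[A,l,D,C,B]
After op 10 (swap(0, 1)): offset=4, physical=[A,D,C,B,l], logical=[l,A,D,C,B]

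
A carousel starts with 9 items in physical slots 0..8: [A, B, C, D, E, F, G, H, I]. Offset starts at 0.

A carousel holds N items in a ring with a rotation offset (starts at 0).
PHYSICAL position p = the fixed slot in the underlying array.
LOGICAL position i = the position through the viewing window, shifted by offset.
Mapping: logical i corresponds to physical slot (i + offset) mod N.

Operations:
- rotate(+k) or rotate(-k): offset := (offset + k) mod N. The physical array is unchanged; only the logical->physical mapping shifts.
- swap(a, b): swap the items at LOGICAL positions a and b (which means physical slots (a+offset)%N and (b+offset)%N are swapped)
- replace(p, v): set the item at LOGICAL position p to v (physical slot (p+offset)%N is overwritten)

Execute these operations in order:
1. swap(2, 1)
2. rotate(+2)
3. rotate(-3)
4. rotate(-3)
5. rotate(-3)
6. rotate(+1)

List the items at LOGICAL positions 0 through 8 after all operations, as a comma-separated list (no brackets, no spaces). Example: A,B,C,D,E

After op 1 (swap(2, 1)): offset=0, physical=[A,C,B,D,E,F,G,H,I], logical=[A,C,B,D,E,F,G,H,I]
After op 2 (rotate(+2)): offset=2, physical=[A,C,B,D,E,F,G,H,I], logical=[B,D,E,F,G,H,I,A,C]
After op 3 (rotate(-3)): offset=8, physical=[A,C,B,D,E,F,G,H,I], logical=[I,A,C,B,D,E,F,G,H]
After op 4 (rotate(-3)): offset=5, physical=[A,C,B,D,E,F,G,H,I], logical=[F,G,H,I,A,C,B,D,E]
After op 5 (rotate(-3)): offset=2, physical=[A,C,B,D,E,F,G,H,I], logical=[B,D,E,F,G,H,I,A,C]
After op 6 (rotate(+1)): offset=3, physical=[A,C,B,D,E,F,G,H,I], logical=[D,E,F,G,H,I,A,C,B]

Answer: D,E,F,G,H,I,A,C,B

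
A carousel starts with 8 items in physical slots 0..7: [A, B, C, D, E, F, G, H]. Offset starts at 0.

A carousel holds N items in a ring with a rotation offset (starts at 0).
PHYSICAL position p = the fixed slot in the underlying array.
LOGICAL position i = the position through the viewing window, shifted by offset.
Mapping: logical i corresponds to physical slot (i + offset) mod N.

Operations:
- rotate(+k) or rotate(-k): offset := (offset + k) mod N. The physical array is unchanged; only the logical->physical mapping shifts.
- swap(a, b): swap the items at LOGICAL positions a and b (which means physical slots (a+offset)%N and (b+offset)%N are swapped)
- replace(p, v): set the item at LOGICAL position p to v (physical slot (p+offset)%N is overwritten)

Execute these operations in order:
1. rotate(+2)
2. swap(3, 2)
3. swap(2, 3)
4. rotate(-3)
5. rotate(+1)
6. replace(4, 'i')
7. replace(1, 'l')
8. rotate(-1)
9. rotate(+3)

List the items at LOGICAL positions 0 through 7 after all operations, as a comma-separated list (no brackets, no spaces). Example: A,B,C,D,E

After op 1 (rotate(+2)): offset=2, physical=[A,B,C,D,E,F,G,H], logical=[C,D,E,F,G,H,A,B]
After op 2 (swap(3, 2)): offset=2, physical=[A,B,C,D,F,E,G,H], logical=[C,D,F,E,G,H,A,B]
After op 3 (swap(2, 3)): offset=2, physical=[A,B,C,D,E,F,G,H], logical=[C,D,E,F,G,H,A,B]
After op 4 (rotate(-3)): offset=7, physical=[A,B,C,D,E,F,G,H], logical=[H,A,B,C,D,E,F,G]
After op 5 (rotate(+1)): offset=0, physical=[A,B,C,D,E,F,G,H], logical=[A,B,C,D,E,F,G,H]
After op 6 (replace(4, 'i')): offset=0, physical=[A,B,C,D,i,F,G,H], logical=[A,B,C,D,i,F,G,H]
After op 7 (replace(1, 'l')): offset=0, physical=[A,l,C,D,i,F,G,H], logical=[A,l,C,D,i,F,G,H]
After op 8 (rotate(-1)): offset=7, physical=[A,l,C,D,i,F,G,H], logical=[H,A,l,C,D,i,F,G]
After op 9 (rotate(+3)): offset=2, physical=[A,l,C,D,i,F,G,H], logical=[C,D,i,F,G,H,A,l]

Answer: C,D,i,F,G,H,A,l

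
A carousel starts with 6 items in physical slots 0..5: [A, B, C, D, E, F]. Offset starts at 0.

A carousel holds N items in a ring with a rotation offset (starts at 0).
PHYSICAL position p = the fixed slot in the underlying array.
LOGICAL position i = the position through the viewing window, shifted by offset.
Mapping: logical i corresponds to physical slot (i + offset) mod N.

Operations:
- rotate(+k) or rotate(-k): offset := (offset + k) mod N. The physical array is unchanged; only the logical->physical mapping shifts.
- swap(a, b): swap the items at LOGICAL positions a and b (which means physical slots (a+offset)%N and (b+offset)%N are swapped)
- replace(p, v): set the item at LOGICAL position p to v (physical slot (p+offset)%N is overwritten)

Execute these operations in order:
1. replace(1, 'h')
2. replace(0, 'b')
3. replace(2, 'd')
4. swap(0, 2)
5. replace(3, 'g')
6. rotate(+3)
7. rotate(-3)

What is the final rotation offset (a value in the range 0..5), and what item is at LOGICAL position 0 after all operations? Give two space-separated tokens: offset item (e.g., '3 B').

Answer: 0 d

Derivation:
After op 1 (replace(1, 'h')): offset=0, physical=[A,h,C,D,E,F], logical=[A,h,C,D,E,F]
After op 2 (replace(0, 'b')): offset=0, physical=[b,h,C,D,E,F], logical=[b,h,C,D,E,F]
After op 3 (replace(2, 'd')): offset=0, physical=[b,h,d,D,E,F], logical=[b,h,d,D,E,F]
After op 4 (swap(0, 2)): offset=0, physical=[d,h,b,D,E,F], logical=[d,h,b,D,E,F]
After op 5 (replace(3, 'g')): offset=0, physical=[d,h,b,g,E,F], logical=[d,h,b,g,E,F]
After op 6 (rotate(+3)): offset=3, physical=[d,h,b,g,E,F], logical=[g,E,F,d,h,b]
After op 7 (rotate(-3)): offset=0, physical=[d,h,b,g,E,F], logical=[d,h,b,g,E,F]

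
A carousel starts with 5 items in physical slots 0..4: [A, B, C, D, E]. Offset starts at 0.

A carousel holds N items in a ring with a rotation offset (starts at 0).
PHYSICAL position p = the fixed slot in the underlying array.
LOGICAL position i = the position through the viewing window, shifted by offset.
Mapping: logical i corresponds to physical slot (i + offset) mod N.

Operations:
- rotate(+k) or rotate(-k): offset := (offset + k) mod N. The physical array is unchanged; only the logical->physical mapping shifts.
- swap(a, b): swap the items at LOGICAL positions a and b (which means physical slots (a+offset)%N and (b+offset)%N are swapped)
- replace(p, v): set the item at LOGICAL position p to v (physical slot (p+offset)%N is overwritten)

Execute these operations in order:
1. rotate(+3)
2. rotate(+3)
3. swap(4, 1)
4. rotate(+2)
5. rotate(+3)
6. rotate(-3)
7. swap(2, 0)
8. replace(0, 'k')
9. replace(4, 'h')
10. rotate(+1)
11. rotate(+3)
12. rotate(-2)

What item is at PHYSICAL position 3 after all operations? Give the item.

After op 1 (rotate(+3)): offset=3, physical=[A,B,C,D,E], logical=[D,E,A,B,C]
After op 2 (rotate(+3)): offset=1, physical=[A,B,C,D,E], logical=[B,C,D,E,A]
After op 3 (swap(4, 1)): offset=1, physical=[C,B,A,D,E], logical=[B,A,D,E,C]
After op 4 (rotate(+2)): offset=3, physical=[C,B,A,D,E], logical=[D,E,C,B,A]
After op 5 (rotate(+3)): offset=1, physical=[C,B,A,D,E], logical=[B,A,D,E,C]
After op 6 (rotate(-3)): offset=3, physical=[C,B,A,D,E], logical=[D,E,C,B,A]
After op 7 (swap(2, 0)): offset=3, physical=[D,B,A,C,E], logical=[C,E,D,B,A]
After op 8 (replace(0, 'k')): offset=3, physical=[D,B,A,k,E], logical=[k,E,D,B,A]
After op 9 (replace(4, 'h')): offset=3, physical=[D,B,h,k,E], logical=[k,E,D,B,h]
After op 10 (rotate(+1)): offset=4, physical=[D,B,h,k,E], logical=[E,D,B,h,k]
After op 11 (rotate(+3)): offset=2, physical=[D,B,h,k,E], logical=[h,k,E,D,B]
After op 12 (rotate(-2)): offset=0, physical=[D,B,h,k,E], logical=[D,B,h,k,E]

Answer: k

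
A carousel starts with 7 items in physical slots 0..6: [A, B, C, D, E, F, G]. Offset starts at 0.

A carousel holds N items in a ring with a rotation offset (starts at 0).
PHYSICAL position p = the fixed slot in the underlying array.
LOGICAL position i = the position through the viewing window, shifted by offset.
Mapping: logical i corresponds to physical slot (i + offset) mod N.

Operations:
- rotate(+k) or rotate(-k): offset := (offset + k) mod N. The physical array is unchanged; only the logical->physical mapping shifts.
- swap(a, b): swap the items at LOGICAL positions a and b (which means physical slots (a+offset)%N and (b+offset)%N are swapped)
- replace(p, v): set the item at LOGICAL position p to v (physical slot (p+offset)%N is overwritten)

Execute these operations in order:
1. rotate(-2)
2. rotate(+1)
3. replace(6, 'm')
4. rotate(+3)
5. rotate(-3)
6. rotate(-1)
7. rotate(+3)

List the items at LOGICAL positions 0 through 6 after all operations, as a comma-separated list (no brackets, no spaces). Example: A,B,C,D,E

Answer: B,C,D,E,m,G,A

Derivation:
After op 1 (rotate(-2)): offset=5, physical=[A,B,C,D,E,F,G], logical=[F,G,A,B,C,D,E]
After op 2 (rotate(+1)): offset=6, physical=[A,B,C,D,E,F,G], logical=[G,A,B,C,D,E,F]
After op 3 (replace(6, 'm')): offset=6, physical=[A,B,C,D,E,m,G], logical=[G,A,B,C,D,E,m]
After op 4 (rotate(+3)): offset=2, physical=[A,B,C,D,E,m,G], logical=[C,D,E,m,G,A,B]
After op 5 (rotate(-3)): offset=6, physical=[A,B,C,D,E,m,G], logical=[G,A,B,C,D,E,m]
After op 6 (rotate(-1)): offset=5, physical=[A,B,C,D,E,m,G], logical=[m,G,A,B,C,D,E]
After op 7 (rotate(+3)): offset=1, physical=[A,B,C,D,E,m,G], logical=[B,C,D,E,m,G,A]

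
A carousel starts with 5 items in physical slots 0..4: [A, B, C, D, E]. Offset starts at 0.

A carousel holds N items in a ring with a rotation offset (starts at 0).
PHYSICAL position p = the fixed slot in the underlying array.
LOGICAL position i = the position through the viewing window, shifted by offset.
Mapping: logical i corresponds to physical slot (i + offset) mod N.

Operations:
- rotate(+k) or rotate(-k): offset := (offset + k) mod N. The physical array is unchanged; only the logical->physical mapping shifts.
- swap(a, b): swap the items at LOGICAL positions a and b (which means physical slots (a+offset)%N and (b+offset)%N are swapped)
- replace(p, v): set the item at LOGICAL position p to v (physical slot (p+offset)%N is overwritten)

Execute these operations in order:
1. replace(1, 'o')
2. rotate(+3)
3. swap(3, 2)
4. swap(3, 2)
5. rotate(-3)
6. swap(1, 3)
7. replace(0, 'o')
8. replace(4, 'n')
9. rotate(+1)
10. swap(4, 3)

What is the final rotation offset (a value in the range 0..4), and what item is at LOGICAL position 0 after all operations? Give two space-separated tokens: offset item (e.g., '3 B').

After op 1 (replace(1, 'o')): offset=0, physical=[A,o,C,D,E], logical=[A,o,C,D,E]
After op 2 (rotate(+3)): offset=3, physical=[A,o,C,D,E], logical=[D,E,A,o,C]
After op 3 (swap(3, 2)): offset=3, physical=[o,A,C,D,E], logical=[D,E,o,A,C]
After op 4 (swap(3, 2)): offset=3, physical=[A,o,C,D,E], logical=[D,E,A,o,C]
After op 5 (rotate(-3)): offset=0, physical=[A,o,C,D,E], logical=[A,o,C,D,E]
After op 6 (swap(1, 3)): offset=0, physical=[A,D,C,o,E], logical=[A,D,C,o,E]
After op 7 (replace(0, 'o')): offset=0, physical=[o,D,C,o,E], logical=[o,D,C,o,E]
After op 8 (replace(4, 'n')): offset=0, physical=[o,D,C,o,n], logical=[o,D,C,o,n]
After op 9 (rotate(+1)): offset=1, physical=[o,D,C,o,n], logical=[D,C,o,n,o]
After op 10 (swap(4, 3)): offset=1, physical=[n,D,C,o,o], logical=[D,C,o,o,n]

Answer: 1 D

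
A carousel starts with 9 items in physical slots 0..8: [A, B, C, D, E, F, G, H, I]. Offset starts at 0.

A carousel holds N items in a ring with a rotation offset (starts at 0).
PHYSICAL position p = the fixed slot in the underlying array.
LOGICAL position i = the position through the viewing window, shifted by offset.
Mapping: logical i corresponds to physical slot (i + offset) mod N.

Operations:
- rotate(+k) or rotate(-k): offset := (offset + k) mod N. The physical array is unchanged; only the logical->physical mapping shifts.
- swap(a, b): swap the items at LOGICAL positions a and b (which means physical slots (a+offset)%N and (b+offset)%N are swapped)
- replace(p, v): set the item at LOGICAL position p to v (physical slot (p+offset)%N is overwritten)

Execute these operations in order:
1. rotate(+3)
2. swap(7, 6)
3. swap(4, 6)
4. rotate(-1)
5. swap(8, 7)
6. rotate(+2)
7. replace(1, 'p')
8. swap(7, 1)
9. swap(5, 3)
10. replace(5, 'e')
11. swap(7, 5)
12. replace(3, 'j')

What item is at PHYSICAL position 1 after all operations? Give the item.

After op 1 (rotate(+3)): offset=3, physical=[A,B,C,D,E,F,G,H,I], logical=[D,E,F,G,H,I,A,B,C]
After op 2 (swap(7, 6)): offset=3, physical=[B,A,C,D,E,F,G,H,I], logical=[D,E,F,G,H,I,B,A,C]
After op 3 (swap(4, 6)): offset=3, physical=[H,A,C,D,E,F,G,B,I], logical=[D,E,F,G,B,I,H,A,C]
After op 4 (rotate(-1)): offset=2, physical=[H,A,C,D,E,F,G,B,I], logical=[C,D,E,F,G,B,I,H,A]
After op 5 (swap(8, 7)): offset=2, physical=[A,H,C,D,E,F,G,B,I], logical=[C,D,E,F,G,B,I,A,H]
After op 6 (rotate(+2)): offset=4, physical=[A,H,C,D,E,F,G,B,I], logical=[E,F,G,B,I,A,H,C,D]
After op 7 (replace(1, 'p')): offset=4, physical=[A,H,C,D,E,p,G,B,I], logical=[E,p,G,B,I,A,H,C,D]
After op 8 (swap(7, 1)): offset=4, physical=[A,H,p,D,E,C,G,B,I], logical=[E,C,G,B,I,A,H,p,D]
After op 9 (swap(5, 3)): offset=4, physical=[B,H,p,D,E,C,G,A,I], logical=[E,C,G,A,I,B,H,p,D]
After op 10 (replace(5, 'e')): offset=4, physical=[e,H,p,D,E,C,G,A,I], logical=[E,C,G,A,I,e,H,p,D]
After op 11 (swap(7, 5)): offset=4, physical=[p,H,e,D,E,C,G,A,I], logical=[E,C,G,A,I,p,H,e,D]
After op 12 (replace(3, 'j')): offset=4, physical=[p,H,e,D,E,C,G,j,I], logical=[E,C,G,j,I,p,H,e,D]

Answer: H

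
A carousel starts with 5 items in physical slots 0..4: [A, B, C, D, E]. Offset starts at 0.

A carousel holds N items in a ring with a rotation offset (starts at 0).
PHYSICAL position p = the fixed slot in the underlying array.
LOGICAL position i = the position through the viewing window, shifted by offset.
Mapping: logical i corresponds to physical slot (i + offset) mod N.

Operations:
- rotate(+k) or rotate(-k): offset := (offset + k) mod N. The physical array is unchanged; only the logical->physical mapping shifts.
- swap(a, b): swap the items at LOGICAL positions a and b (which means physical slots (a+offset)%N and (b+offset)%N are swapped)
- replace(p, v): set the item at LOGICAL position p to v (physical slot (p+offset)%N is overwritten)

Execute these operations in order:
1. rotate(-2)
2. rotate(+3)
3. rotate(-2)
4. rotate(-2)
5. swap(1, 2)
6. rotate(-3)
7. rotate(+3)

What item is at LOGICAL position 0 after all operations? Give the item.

After op 1 (rotate(-2)): offset=3, physical=[A,B,C,D,E], logical=[D,E,A,B,C]
After op 2 (rotate(+3)): offset=1, physical=[A,B,C,D,E], logical=[B,C,D,E,A]
After op 3 (rotate(-2)): offset=4, physical=[A,B,C,D,E], logical=[E,A,B,C,D]
After op 4 (rotate(-2)): offset=2, physical=[A,B,C,D,E], logical=[C,D,E,A,B]
After op 5 (swap(1, 2)): offset=2, physical=[A,B,C,E,D], logical=[C,E,D,A,B]
After op 6 (rotate(-3)): offset=4, physical=[A,B,C,E,D], logical=[D,A,B,C,E]
After op 7 (rotate(+3)): offset=2, physical=[A,B,C,E,D], logical=[C,E,D,A,B]

Answer: C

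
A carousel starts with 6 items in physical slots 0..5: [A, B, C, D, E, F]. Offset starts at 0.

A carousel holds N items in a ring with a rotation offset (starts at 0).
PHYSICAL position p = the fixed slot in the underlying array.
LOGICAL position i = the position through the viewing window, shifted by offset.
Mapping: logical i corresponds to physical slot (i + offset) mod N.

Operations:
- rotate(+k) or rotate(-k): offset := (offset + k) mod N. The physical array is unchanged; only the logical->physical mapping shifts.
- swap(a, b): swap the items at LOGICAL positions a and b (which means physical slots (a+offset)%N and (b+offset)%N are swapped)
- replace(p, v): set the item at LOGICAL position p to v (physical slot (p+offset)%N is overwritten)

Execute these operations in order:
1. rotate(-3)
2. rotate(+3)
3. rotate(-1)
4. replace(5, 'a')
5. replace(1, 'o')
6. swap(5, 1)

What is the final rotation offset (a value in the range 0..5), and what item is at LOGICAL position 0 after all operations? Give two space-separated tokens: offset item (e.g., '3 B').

After op 1 (rotate(-3)): offset=3, physical=[A,B,C,D,E,F], logical=[D,E,F,A,B,C]
After op 2 (rotate(+3)): offset=0, physical=[A,B,C,D,E,F], logical=[A,B,C,D,E,F]
After op 3 (rotate(-1)): offset=5, physical=[A,B,C,D,E,F], logical=[F,A,B,C,D,E]
After op 4 (replace(5, 'a')): offset=5, physical=[A,B,C,D,a,F], logical=[F,A,B,C,D,a]
After op 5 (replace(1, 'o')): offset=5, physical=[o,B,C,D,a,F], logical=[F,o,B,C,D,a]
After op 6 (swap(5, 1)): offset=5, physical=[a,B,C,D,o,F], logical=[F,a,B,C,D,o]

Answer: 5 F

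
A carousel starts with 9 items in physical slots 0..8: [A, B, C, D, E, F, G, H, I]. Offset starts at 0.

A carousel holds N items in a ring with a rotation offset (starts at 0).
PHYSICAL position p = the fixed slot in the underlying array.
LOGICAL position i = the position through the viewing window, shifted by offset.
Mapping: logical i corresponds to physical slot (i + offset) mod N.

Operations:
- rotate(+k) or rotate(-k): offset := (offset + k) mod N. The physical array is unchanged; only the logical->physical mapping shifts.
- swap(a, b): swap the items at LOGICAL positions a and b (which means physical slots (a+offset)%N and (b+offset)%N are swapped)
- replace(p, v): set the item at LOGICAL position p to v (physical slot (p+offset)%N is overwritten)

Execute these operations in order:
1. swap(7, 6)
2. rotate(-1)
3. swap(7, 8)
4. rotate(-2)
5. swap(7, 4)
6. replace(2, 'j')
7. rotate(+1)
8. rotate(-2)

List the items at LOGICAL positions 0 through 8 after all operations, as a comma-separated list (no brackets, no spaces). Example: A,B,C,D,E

After op 1 (swap(7, 6)): offset=0, physical=[A,B,C,D,E,F,H,G,I], logical=[A,B,C,D,E,F,H,G,I]
After op 2 (rotate(-1)): offset=8, physical=[A,B,C,D,E,F,H,G,I], logical=[I,A,B,C,D,E,F,H,G]
After op 3 (swap(7, 8)): offset=8, physical=[A,B,C,D,E,F,G,H,I], logical=[I,A,B,C,D,E,F,G,H]
After op 4 (rotate(-2)): offset=6, physical=[A,B,C,D,E,F,G,H,I], logical=[G,H,I,A,B,C,D,E,F]
After op 5 (swap(7, 4)): offset=6, physical=[A,E,C,D,B,F,G,H,I], logical=[G,H,I,A,E,C,D,B,F]
After op 6 (replace(2, 'j')): offset=6, physical=[A,E,C,D,B,F,G,H,j], logical=[G,H,j,A,E,C,D,B,F]
After op 7 (rotate(+1)): offset=7, physical=[A,E,C,D,B,F,G,H,j], logical=[H,j,A,E,C,D,B,F,G]
After op 8 (rotate(-2)): offset=5, physical=[A,E,C,D,B,F,G,H,j], logical=[F,G,H,j,A,E,C,D,B]

Answer: F,G,H,j,A,E,C,D,B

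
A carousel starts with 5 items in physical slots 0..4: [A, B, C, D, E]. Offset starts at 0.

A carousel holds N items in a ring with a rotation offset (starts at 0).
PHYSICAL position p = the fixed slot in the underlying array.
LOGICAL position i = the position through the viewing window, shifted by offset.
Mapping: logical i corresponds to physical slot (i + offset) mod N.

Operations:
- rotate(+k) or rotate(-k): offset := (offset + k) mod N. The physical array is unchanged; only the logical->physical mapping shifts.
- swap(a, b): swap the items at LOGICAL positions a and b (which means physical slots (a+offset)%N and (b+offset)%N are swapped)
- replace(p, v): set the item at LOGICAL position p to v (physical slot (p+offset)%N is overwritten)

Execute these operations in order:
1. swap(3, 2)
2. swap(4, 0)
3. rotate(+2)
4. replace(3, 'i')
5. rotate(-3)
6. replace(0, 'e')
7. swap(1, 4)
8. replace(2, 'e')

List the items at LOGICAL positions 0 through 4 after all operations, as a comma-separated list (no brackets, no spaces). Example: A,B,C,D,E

After op 1 (swap(3, 2)): offset=0, physical=[A,B,D,C,E], logical=[A,B,D,C,E]
After op 2 (swap(4, 0)): offset=0, physical=[E,B,D,C,A], logical=[E,B,D,C,A]
After op 3 (rotate(+2)): offset=2, physical=[E,B,D,C,A], logical=[D,C,A,E,B]
After op 4 (replace(3, 'i')): offset=2, physical=[i,B,D,C,A], logical=[D,C,A,i,B]
After op 5 (rotate(-3)): offset=4, physical=[i,B,D,C,A], logical=[A,i,B,D,C]
After op 6 (replace(0, 'e')): offset=4, physical=[i,B,D,C,e], logical=[e,i,B,D,C]
After op 7 (swap(1, 4)): offset=4, physical=[C,B,D,i,e], logical=[e,C,B,D,i]
After op 8 (replace(2, 'e')): offset=4, physical=[C,e,D,i,e], logical=[e,C,e,D,i]

Answer: e,C,e,D,i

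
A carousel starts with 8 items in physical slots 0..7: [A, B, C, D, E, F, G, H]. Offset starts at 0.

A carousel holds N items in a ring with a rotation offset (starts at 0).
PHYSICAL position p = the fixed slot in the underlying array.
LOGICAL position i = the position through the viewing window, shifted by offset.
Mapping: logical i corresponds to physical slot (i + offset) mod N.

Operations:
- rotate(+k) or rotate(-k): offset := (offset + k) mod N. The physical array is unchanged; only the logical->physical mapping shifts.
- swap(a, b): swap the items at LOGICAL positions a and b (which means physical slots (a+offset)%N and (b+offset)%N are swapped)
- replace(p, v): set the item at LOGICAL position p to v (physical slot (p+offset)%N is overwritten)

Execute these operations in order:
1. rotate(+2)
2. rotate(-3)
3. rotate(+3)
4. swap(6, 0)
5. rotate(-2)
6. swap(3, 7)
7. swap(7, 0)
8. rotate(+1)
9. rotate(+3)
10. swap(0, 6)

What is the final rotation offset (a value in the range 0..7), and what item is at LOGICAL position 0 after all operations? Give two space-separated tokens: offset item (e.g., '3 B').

After op 1 (rotate(+2)): offset=2, physical=[A,B,C,D,E,F,G,H], logical=[C,D,E,F,G,H,A,B]
After op 2 (rotate(-3)): offset=7, physical=[A,B,C,D,E,F,G,H], logical=[H,A,B,C,D,E,F,G]
After op 3 (rotate(+3)): offset=2, physical=[A,B,C,D,E,F,G,H], logical=[C,D,E,F,G,H,A,B]
After op 4 (swap(6, 0)): offset=2, physical=[C,B,A,D,E,F,G,H], logical=[A,D,E,F,G,H,C,B]
After op 5 (rotate(-2)): offset=0, physical=[C,B,A,D,E,F,G,H], logical=[C,B,A,D,E,F,G,H]
After op 6 (swap(3, 7)): offset=0, physical=[C,B,A,H,E,F,G,D], logical=[C,B,A,H,E,F,G,D]
After op 7 (swap(7, 0)): offset=0, physical=[D,B,A,H,E,F,G,C], logical=[D,B,A,H,E,F,G,C]
After op 8 (rotate(+1)): offset=1, physical=[D,B,A,H,E,F,G,C], logical=[B,A,H,E,F,G,C,D]
After op 9 (rotate(+3)): offset=4, physical=[D,B,A,H,E,F,G,C], logical=[E,F,G,C,D,B,A,H]
After op 10 (swap(0, 6)): offset=4, physical=[D,B,E,H,A,F,G,C], logical=[A,F,G,C,D,B,E,H]

Answer: 4 A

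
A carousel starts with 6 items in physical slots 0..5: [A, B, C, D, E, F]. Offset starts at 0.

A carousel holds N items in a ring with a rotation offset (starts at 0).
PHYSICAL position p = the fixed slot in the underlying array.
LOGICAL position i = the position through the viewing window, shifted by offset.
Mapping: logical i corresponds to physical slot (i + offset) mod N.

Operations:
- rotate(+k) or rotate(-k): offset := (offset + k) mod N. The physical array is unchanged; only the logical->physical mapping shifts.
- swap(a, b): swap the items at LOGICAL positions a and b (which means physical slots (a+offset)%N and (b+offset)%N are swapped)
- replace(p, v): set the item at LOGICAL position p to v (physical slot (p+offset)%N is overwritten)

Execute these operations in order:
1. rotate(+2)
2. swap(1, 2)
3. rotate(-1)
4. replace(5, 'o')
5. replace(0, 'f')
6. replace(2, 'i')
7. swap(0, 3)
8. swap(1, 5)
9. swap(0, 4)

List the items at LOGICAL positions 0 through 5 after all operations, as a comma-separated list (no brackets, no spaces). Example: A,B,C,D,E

After op 1 (rotate(+2)): offset=2, physical=[A,B,C,D,E,F], logical=[C,D,E,F,A,B]
After op 2 (swap(1, 2)): offset=2, physical=[A,B,C,E,D,F], logical=[C,E,D,F,A,B]
After op 3 (rotate(-1)): offset=1, physical=[A,B,C,E,D,F], logical=[B,C,E,D,F,A]
After op 4 (replace(5, 'o')): offset=1, physical=[o,B,C,E,D,F], logical=[B,C,E,D,F,o]
After op 5 (replace(0, 'f')): offset=1, physical=[o,f,C,E,D,F], logical=[f,C,E,D,F,o]
After op 6 (replace(2, 'i')): offset=1, physical=[o,f,C,i,D,F], logical=[f,C,i,D,F,o]
After op 7 (swap(0, 3)): offset=1, physical=[o,D,C,i,f,F], logical=[D,C,i,f,F,o]
After op 8 (swap(1, 5)): offset=1, physical=[C,D,o,i,f,F], logical=[D,o,i,f,F,C]
After op 9 (swap(0, 4)): offset=1, physical=[C,F,o,i,f,D], logical=[F,o,i,f,D,C]

Answer: F,o,i,f,D,C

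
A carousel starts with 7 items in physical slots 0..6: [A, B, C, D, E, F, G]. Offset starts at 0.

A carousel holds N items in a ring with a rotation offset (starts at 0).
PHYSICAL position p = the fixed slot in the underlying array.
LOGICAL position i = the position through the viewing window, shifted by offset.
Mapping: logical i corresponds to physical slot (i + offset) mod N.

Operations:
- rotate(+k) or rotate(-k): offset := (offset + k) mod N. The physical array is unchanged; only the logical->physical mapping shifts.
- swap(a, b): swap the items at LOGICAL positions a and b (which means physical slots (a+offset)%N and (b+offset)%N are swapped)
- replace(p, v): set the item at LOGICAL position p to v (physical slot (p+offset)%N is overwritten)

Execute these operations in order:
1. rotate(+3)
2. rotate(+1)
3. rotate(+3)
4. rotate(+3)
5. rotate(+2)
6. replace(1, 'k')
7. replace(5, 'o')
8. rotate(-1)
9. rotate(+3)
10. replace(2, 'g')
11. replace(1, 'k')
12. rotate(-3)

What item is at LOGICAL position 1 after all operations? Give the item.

Answer: F

Derivation:
After op 1 (rotate(+3)): offset=3, physical=[A,B,C,D,E,F,G], logical=[D,E,F,G,A,B,C]
After op 2 (rotate(+1)): offset=4, physical=[A,B,C,D,E,F,G], logical=[E,F,G,A,B,C,D]
After op 3 (rotate(+3)): offset=0, physical=[A,B,C,D,E,F,G], logical=[A,B,C,D,E,F,G]
After op 4 (rotate(+3)): offset=3, physical=[A,B,C,D,E,F,G], logical=[D,E,F,G,A,B,C]
After op 5 (rotate(+2)): offset=5, physical=[A,B,C,D,E,F,G], logical=[F,G,A,B,C,D,E]
After op 6 (replace(1, 'k')): offset=5, physical=[A,B,C,D,E,F,k], logical=[F,k,A,B,C,D,E]
After op 7 (replace(5, 'o')): offset=5, physical=[A,B,C,o,E,F,k], logical=[F,k,A,B,C,o,E]
After op 8 (rotate(-1)): offset=4, physical=[A,B,C,o,E,F,k], logical=[E,F,k,A,B,C,o]
After op 9 (rotate(+3)): offset=0, physical=[A,B,C,o,E,F,k], logical=[A,B,C,o,E,F,k]
After op 10 (replace(2, 'g')): offset=0, physical=[A,B,g,o,E,F,k], logical=[A,B,g,o,E,F,k]
After op 11 (replace(1, 'k')): offset=0, physical=[A,k,g,o,E,F,k], logical=[A,k,g,o,E,F,k]
After op 12 (rotate(-3)): offset=4, physical=[A,k,g,o,E,F,k], logical=[E,F,k,A,k,g,o]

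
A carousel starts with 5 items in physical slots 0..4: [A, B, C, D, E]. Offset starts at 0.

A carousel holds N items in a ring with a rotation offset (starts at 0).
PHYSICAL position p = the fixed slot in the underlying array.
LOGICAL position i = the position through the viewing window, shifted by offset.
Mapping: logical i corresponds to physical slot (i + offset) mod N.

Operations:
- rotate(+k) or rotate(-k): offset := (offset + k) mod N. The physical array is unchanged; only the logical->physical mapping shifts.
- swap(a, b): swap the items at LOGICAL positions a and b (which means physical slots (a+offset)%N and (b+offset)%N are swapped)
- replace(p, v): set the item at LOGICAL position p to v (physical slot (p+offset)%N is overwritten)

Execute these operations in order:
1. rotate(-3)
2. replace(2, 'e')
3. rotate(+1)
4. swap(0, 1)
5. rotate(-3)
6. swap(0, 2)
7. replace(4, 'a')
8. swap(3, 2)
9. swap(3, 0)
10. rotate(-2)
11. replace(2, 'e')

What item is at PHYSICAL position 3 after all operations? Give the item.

After op 1 (rotate(-3)): offset=2, physical=[A,B,C,D,E], logical=[C,D,E,A,B]
After op 2 (replace(2, 'e')): offset=2, physical=[A,B,C,D,e], logical=[C,D,e,A,B]
After op 3 (rotate(+1)): offset=3, physical=[A,B,C,D,e], logical=[D,e,A,B,C]
After op 4 (swap(0, 1)): offset=3, physical=[A,B,C,e,D], logical=[e,D,A,B,C]
After op 5 (rotate(-3)): offset=0, physical=[A,B,C,e,D], logical=[A,B,C,e,D]
After op 6 (swap(0, 2)): offset=0, physical=[C,B,A,e,D], logical=[C,B,A,e,D]
After op 7 (replace(4, 'a')): offset=0, physical=[C,B,A,e,a], logical=[C,B,A,e,a]
After op 8 (swap(3, 2)): offset=0, physical=[C,B,e,A,a], logical=[C,B,e,A,a]
After op 9 (swap(3, 0)): offset=0, physical=[A,B,e,C,a], logical=[A,B,e,C,a]
After op 10 (rotate(-2)): offset=3, physical=[A,B,e,C,a], logical=[C,a,A,B,e]
After op 11 (replace(2, 'e')): offset=3, physical=[e,B,e,C,a], logical=[C,a,e,B,e]

Answer: C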